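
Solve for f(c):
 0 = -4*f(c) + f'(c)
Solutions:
 f(c) = C1*exp(4*c)


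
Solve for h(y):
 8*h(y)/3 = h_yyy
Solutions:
 h(y) = C3*exp(2*3^(2/3)*y/3) + (C1*sin(3^(1/6)*y) + C2*cos(3^(1/6)*y))*exp(-3^(2/3)*y/3)


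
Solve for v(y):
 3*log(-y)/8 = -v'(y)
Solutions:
 v(y) = C1 - 3*y*log(-y)/8 + 3*y/8


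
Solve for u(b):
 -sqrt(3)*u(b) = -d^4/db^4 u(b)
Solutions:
 u(b) = C1*exp(-3^(1/8)*b) + C2*exp(3^(1/8)*b) + C3*sin(3^(1/8)*b) + C4*cos(3^(1/8)*b)


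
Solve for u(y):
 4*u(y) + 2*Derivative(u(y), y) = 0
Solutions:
 u(y) = C1*exp(-2*y)


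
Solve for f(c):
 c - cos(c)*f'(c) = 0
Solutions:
 f(c) = C1 + Integral(c/cos(c), c)


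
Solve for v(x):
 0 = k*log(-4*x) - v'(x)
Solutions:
 v(x) = C1 + k*x*log(-x) + k*x*(-1 + 2*log(2))


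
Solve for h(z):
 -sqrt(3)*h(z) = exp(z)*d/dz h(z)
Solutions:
 h(z) = C1*exp(sqrt(3)*exp(-z))


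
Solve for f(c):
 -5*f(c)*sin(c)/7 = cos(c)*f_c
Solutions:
 f(c) = C1*cos(c)^(5/7)


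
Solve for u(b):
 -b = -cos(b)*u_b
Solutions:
 u(b) = C1 + Integral(b/cos(b), b)


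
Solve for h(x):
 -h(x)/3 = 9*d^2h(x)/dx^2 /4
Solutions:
 h(x) = C1*sin(2*sqrt(3)*x/9) + C2*cos(2*sqrt(3)*x/9)


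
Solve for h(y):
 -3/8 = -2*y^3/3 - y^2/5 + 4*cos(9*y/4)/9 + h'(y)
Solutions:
 h(y) = C1 + y^4/6 + y^3/15 - 3*y/8 - 16*sin(9*y/4)/81


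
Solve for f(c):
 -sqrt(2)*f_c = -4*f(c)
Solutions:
 f(c) = C1*exp(2*sqrt(2)*c)


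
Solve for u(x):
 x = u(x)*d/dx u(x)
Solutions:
 u(x) = -sqrt(C1 + x^2)
 u(x) = sqrt(C1 + x^2)


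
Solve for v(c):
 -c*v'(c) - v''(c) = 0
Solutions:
 v(c) = C1 + C2*erf(sqrt(2)*c/2)


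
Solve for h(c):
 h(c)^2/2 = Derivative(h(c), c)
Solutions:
 h(c) = -2/(C1 + c)


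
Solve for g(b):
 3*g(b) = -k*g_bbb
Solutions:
 g(b) = C1*exp(3^(1/3)*b*(-1/k)^(1/3)) + C2*exp(b*(-1/k)^(1/3)*(-3^(1/3) + 3^(5/6)*I)/2) + C3*exp(-b*(-1/k)^(1/3)*(3^(1/3) + 3^(5/6)*I)/2)


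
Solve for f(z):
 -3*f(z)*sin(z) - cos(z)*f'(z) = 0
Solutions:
 f(z) = C1*cos(z)^3


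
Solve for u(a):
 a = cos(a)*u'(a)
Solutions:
 u(a) = C1 + Integral(a/cos(a), a)


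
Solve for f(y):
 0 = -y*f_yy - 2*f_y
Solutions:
 f(y) = C1 + C2/y


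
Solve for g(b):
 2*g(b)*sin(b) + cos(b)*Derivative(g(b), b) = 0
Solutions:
 g(b) = C1*cos(b)^2


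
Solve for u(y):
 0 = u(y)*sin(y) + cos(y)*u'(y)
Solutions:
 u(y) = C1*cos(y)


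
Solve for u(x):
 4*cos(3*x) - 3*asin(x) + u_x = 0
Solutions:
 u(x) = C1 + 3*x*asin(x) + 3*sqrt(1 - x^2) - 4*sin(3*x)/3


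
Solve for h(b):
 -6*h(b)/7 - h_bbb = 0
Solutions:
 h(b) = C3*exp(-6^(1/3)*7^(2/3)*b/7) + (C1*sin(2^(1/3)*3^(5/6)*7^(2/3)*b/14) + C2*cos(2^(1/3)*3^(5/6)*7^(2/3)*b/14))*exp(6^(1/3)*7^(2/3)*b/14)


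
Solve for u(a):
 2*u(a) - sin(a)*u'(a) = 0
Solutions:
 u(a) = C1*(cos(a) - 1)/(cos(a) + 1)


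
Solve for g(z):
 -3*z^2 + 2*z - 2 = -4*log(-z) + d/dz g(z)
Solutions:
 g(z) = C1 - z^3 + z^2 + 4*z*log(-z) - 6*z


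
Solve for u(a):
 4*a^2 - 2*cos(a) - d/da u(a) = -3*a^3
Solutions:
 u(a) = C1 + 3*a^4/4 + 4*a^3/3 - 2*sin(a)


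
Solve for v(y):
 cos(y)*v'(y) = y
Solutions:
 v(y) = C1 + Integral(y/cos(y), y)


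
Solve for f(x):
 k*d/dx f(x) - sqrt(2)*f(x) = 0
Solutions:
 f(x) = C1*exp(sqrt(2)*x/k)


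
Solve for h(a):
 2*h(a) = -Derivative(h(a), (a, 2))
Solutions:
 h(a) = C1*sin(sqrt(2)*a) + C2*cos(sqrt(2)*a)


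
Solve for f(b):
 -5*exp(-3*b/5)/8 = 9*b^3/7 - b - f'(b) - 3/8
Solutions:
 f(b) = C1 + 9*b^4/28 - b^2/2 - 3*b/8 - 25*exp(-3*b/5)/24


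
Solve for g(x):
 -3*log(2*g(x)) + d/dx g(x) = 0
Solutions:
 -Integral(1/(log(_y) + log(2)), (_y, g(x)))/3 = C1 - x


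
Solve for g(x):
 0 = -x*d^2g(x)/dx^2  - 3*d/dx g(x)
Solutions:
 g(x) = C1 + C2/x^2


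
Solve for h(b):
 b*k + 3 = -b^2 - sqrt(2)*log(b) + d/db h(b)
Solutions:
 h(b) = C1 + b^3/3 + b^2*k/2 + sqrt(2)*b*log(b) - sqrt(2)*b + 3*b


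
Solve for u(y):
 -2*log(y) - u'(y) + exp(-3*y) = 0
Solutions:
 u(y) = C1 - 2*y*log(y) + 2*y - exp(-3*y)/3


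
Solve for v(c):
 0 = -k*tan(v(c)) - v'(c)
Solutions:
 v(c) = pi - asin(C1*exp(-c*k))
 v(c) = asin(C1*exp(-c*k))


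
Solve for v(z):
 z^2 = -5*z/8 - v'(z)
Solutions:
 v(z) = C1 - z^3/3 - 5*z^2/16


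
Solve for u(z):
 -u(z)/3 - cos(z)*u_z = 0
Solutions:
 u(z) = C1*(sin(z) - 1)^(1/6)/(sin(z) + 1)^(1/6)


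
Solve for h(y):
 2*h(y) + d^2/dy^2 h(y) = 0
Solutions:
 h(y) = C1*sin(sqrt(2)*y) + C2*cos(sqrt(2)*y)


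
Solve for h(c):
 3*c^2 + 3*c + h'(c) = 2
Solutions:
 h(c) = C1 - c^3 - 3*c^2/2 + 2*c


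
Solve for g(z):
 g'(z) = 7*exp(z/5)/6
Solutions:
 g(z) = C1 + 35*exp(z/5)/6


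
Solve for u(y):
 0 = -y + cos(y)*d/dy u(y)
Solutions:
 u(y) = C1 + Integral(y/cos(y), y)


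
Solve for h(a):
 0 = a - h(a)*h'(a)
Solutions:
 h(a) = -sqrt(C1 + a^2)
 h(a) = sqrt(C1 + a^2)


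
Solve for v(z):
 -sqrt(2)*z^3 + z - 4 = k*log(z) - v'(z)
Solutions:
 v(z) = C1 + k*z*log(z) - k*z + sqrt(2)*z^4/4 - z^2/2 + 4*z


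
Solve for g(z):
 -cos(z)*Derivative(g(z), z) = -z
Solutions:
 g(z) = C1 + Integral(z/cos(z), z)


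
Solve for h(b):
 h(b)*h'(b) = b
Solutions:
 h(b) = -sqrt(C1 + b^2)
 h(b) = sqrt(C1 + b^2)


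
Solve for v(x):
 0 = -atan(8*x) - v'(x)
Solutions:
 v(x) = C1 - x*atan(8*x) + log(64*x^2 + 1)/16


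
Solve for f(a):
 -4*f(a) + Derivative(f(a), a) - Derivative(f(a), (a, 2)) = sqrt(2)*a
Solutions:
 f(a) = -sqrt(2)*a/4 + (C1*sin(sqrt(15)*a/2) + C2*cos(sqrt(15)*a/2))*exp(a/2) - sqrt(2)/16


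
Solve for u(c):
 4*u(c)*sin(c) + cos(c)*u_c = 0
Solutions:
 u(c) = C1*cos(c)^4


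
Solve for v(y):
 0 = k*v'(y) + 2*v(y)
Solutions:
 v(y) = C1*exp(-2*y/k)


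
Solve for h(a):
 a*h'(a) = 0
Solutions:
 h(a) = C1


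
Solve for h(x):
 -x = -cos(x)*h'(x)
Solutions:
 h(x) = C1 + Integral(x/cos(x), x)


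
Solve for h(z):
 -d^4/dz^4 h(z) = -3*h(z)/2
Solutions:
 h(z) = C1*exp(-2^(3/4)*3^(1/4)*z/2) + C2*exp(2^(3/4)*3^(1/4)*z/2) + C3*sin(2^(3/4)*3^(1/4)*z/2) + C4*cos(2^(3/4)*3^(1/4)*z/2)


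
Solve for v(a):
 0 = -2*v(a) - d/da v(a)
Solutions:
 v(a) = C1*exp(-2*a)


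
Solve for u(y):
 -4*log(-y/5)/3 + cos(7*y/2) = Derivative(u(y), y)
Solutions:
 u(y) = C1 - 4*y*log(-y)/3 + 4*y/3 + 4*y*log(5)/3 + 2*sin(7*y/2)/7


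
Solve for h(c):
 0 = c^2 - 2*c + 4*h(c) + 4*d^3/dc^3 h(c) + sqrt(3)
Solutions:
 h(c) = C3*exp(-c) - c^2/4 + c/2 + (C1*sin(sqrt(3)*c/2) + C2*cos(sqrt(3)*c/2))*exp(c/2) - sqrt(3)/4


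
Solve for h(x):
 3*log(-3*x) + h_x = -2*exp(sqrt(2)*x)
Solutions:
 h(x) = C1 - 3*x*log(-x) + 3*x*(1 - log(3)) - sqrt(2)*exp(sqrt(2)*x)


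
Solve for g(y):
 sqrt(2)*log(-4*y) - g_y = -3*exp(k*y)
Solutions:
 g(y) = C1 + sqrt(2)*y*log(-y) + sqrt(2)*y*(-1 + 2*log(2)) + Piecewise((3*exp(k*y)/k, Ne(k, 0)), (3*y, True))


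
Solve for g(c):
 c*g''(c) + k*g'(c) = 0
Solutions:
 g(c) = C1 + c^(1 - re(k))*(C2*sin(log(c)*Abs(im(k))) + C3*cos(log(c)*im(k)))


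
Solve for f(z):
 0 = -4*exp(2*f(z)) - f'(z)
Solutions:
 f(z) = log(-sqrt(-1/(C1 - 4*z))) - log(2)/2
 f(z) = log(-1/(C1 - 4*z))/2 - log(2)/2


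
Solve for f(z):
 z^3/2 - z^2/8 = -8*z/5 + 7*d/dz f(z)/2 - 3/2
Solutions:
 f(z) = C1 + z^4/28 - z^3/84 + 8*z^2/35 + 3*z/7


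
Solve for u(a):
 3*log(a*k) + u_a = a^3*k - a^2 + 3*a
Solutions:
 u(a) = C1 + a^4*k/4 - a^3/3 + 3*a^2/2 - 3*a*log(a*k) + 3*a


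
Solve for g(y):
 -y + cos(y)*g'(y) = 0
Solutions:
 g(y) = C1 + Integral(y/cos(y), y)


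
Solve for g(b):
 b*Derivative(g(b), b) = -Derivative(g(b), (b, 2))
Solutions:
 g(b) = C1 + C2*erf(sqrt(2)*b/2)


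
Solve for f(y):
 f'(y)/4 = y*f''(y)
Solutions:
 f(y) = C1 + C2*y^(5/4)


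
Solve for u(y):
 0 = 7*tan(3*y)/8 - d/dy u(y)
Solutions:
 u(y) = C1 - 7*log(cos(3*y))/24


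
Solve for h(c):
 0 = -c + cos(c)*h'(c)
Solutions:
 h(c) = C1 + Integral(c/cos(c), c)


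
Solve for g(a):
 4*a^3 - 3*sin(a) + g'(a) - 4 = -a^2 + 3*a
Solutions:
 g(a) = C1 - a^4 - a^3/3 + 3*a^2/2 + 4*a - 3*cos(a)


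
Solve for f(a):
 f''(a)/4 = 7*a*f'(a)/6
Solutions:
 f(a) = C1 + C2*erfi(sqrt(21)*a/3)


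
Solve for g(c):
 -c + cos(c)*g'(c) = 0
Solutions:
 g(c) = C1 + Integral(c/cos(c), c)


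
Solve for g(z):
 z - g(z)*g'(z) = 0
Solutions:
 g(z) = -sqrt(C1 + z^2)
 g(z) = sqrt(C1 + z^2)


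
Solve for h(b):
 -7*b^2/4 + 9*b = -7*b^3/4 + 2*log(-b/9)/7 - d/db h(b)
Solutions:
 h(b) = C1 - 7*b^4/16 + 7*b^3/12 - 9*b^2/2 + 2*b*log(-b)/7 + 2*b*(-2*log(3) - 1)/7


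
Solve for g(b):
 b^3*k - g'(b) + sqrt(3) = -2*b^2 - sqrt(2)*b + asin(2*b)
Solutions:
 g(b) = C1 + b^4*k/4 + 2*b^3/3 + sqrt(2)*b^2/2 - b*asin(2*b) + sqrt(3)*b - sqrt(1 - 4*b^2)/2


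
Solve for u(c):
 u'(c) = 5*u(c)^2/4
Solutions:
 u(c) = -4/(C1 + 5*c)


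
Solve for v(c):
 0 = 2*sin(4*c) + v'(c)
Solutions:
 v(c) = C1 + cos(4*c)/2


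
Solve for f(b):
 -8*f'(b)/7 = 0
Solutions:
 f(b) = C1


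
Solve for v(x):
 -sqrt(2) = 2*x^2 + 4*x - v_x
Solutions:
 v(x) = C1 + 2*x^3/3 + 2*x^2 + sqrt(2)*x


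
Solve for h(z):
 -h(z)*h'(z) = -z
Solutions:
 h(z) = -sqrt(C1 + z^2)
 h(z) = sqrt(C1 + z^2)


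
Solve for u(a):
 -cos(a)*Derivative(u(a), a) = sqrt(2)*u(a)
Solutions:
 u(a) = C1*(sin(a) - 1)^(sqrt(2)/2)/(sin(a) + 1)^(sqrt(2)/2)


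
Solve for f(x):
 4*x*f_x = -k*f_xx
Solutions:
 f(x) = C1 + C2*sqrt(k)*erf(sqrt(2)*x*sqrt(1/k))


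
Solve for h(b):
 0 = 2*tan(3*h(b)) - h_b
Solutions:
 h(b) = -asin(C1*exp(6*b))/3 + pi/3
 h(b) = asin(C1*exp(6*b))/3


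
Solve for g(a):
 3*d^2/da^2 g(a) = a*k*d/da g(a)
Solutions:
 g(a) = Piecewise((-sqrt(6)*sqrt(pi)*C1*erf(sqrt(6)*a*sqrt(-k)/6)/(2*sqrt(-k)) - C2, (k > 0) | (k < 0)), (-C1*a - C2, True))


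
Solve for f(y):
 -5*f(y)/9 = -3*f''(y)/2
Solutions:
 f(y) = C1*exp(-sqrt(30)*y/9) + C2*exp(sqrt(30)*y/9)


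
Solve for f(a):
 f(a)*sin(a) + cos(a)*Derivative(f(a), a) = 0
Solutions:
 f(a) = C1*cos(a)


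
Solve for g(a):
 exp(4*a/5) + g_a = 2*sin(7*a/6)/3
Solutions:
 g(a) = C1 - 5*exp(4*a/5)/4 - 4*cos(7*a/6)/7


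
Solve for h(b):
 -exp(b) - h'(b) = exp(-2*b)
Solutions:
 h(b) = C1 - exp(b) + exp(-2*b)/2


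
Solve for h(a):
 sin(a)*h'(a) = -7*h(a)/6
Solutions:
 h(a) = C1*(cos(a) + 1)^(7/12)/(cos(a) - 1)^(7/12)


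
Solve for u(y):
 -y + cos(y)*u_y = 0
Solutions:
 u(y) = C1 + Integral(y/cos(y), y)


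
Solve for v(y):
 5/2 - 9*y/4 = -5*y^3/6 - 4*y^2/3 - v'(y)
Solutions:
 v(y) = C1 - 5*y^4/24 - 4*y^3/9 + 9*y^2/8 - 5*y/2


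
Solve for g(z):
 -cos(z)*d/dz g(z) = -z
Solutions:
 g(z) = C1 + Integral(z/cos(z), z)


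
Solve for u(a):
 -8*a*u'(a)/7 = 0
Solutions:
 u(a) = C1


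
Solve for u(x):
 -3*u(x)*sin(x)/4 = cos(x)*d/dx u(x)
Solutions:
 u(x) = C1*cos(x)^(3/4)


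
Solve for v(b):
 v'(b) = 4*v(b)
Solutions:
 v(b) = C1*exp(4*b)


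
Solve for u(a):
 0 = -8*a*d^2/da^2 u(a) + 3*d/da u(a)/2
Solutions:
 u(a) = C1 + C2*a^(19/16)


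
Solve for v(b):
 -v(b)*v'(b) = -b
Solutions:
 v(b) = -sqrt(C1 + b^2)
 v(b) = sqrt(C1 + b^2)


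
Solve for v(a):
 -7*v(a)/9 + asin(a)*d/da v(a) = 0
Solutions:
 v(a) = C1*exp(7*Integral(1/asin(a), a)/9)


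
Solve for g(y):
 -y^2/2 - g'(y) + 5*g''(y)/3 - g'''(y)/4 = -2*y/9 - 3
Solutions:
 g(y) = C1 + C2*exp(2*y/3) + C3*exp(6*y) - y^3/6 - 13*y^2/18 + 91*y/108


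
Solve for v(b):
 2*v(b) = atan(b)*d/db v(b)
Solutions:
 v(b) = C1*exp(2*Integral(1/atan(b), b))


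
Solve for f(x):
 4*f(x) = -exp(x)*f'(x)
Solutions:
 f(x) = C1*exp(4*exp(-x))


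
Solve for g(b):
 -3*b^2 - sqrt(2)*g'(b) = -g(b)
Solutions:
 g(b) = C1*exp(sqrt(2)*b/2) + 3*b^2 + 6*sqrt(2)*b + 12


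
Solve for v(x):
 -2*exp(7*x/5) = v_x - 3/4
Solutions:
 v(x) = C1 + 3*x/4 - 10*exp(7*x/5)/7


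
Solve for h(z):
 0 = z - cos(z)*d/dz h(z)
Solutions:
 h(z) = C1 + Integral(z/cos(z), z)


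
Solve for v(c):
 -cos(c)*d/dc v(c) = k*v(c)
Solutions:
 v(c) = C1*exp(k*(log(sin(c) - 1) - log(sin(c) + 1))/2)


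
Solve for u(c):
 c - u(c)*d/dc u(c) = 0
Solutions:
 u(c) = -sqrt(C1 + c^2)
 u(c) = sqrt(C1 + c^2)


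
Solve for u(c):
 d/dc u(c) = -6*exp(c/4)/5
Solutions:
 u(c) = C1 - 24*exp(c/4)/5


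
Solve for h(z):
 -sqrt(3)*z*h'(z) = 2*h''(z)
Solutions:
 h(z) = C1 + C2*erf(3^(1/4)*z/2)


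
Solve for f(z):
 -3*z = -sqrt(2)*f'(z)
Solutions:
 f(z) = C1 + 3*sqrt(2)*z^2/4


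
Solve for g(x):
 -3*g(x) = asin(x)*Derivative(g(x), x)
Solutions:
 g(x) = C1*exp(-3*Integral(1/asin(x), x))


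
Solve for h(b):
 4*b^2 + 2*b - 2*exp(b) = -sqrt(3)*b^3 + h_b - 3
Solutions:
 h(b) = C1 + sqrt(3)*b^4/4 + 4*b^3/3 + b^2 + 3*b - 2*exp(b)


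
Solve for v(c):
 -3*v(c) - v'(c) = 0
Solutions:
 v(c) = C1*exp(-3*c)


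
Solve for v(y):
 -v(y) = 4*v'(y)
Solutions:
 v(y) = C1*exp(-y/4)


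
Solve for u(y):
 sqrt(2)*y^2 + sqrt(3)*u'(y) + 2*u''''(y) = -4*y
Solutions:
 u(y) = C1 + C4*exp(-2^(2/3)*3^(1/6)*y/2) - sqrt(6)*y^3/9 - 2*sqrt(3)*y^2/3 + (C2*sin(6^(2/3)*y/4) + C3*cos(6^(2/3)*y/4))*exp(2^(2/3)*3^(1/6)*y/4)


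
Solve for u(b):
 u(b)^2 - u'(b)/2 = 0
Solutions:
 u(b) = -1/(C1 + 2*b)


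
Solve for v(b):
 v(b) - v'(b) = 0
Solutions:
 v(b) = C1*exp(b)


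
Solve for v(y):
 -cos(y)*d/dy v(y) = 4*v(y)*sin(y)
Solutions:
 v(y) = C1*cos(y)^4


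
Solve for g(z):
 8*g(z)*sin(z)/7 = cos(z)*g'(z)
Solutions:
 g(z) = C1/cos(z)^(8/7)


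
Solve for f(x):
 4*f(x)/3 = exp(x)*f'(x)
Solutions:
 f(x) = C1*exp(-4*exp(-x)/3)


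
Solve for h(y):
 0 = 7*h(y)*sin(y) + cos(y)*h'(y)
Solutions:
 h(y) = C1*cos(y)^7


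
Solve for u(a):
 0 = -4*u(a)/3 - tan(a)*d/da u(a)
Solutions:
 u(a) = C1/sin(a)^(4/3)


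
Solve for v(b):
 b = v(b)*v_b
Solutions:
 v(b) = -sqrt(C1 + b^2)
 v(b) = sqrt(C1 + b^2)


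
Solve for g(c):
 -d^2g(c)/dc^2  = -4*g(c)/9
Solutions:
 g(c) = C1*exp(-2*c/3) + C2*exp(2*c/3)


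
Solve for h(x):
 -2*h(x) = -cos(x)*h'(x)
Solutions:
 h(x) = C1*(sin(x) + 1)/(sin(x) - 1)


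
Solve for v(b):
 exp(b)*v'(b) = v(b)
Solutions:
 v(b) = C1*exp(-exp(-b))


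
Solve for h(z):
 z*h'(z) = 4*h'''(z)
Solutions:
 h(z) = C1 + Integral(C2*airyai(2^(1/3)*z/2) + C3*airybi(2^(1/3)*z/2), z)


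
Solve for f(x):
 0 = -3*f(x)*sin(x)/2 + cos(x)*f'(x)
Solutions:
 f(x) = C1/cos(x)^(3/2)


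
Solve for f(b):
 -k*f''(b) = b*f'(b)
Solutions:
 f(b) = C1 + C2*sqrt(k)*erf(sqrt(2)*b*sqrt(1/k)/2)


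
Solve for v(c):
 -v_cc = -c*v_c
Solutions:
 v(c) = C1 + C2*erfi(sqrt(2)*c/2)


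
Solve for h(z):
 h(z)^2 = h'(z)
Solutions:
 h(z) = -1/(C1 + z)


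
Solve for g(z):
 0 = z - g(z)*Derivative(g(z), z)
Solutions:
 g(z) = -sqrt(C1 + z^2)
 g(z) = sqrt(C1 + z^2)


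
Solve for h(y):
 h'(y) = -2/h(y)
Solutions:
 h(y) = -sqrt(C1 - 4*y)
 h(y) = sqrt(C1 - 4*y)


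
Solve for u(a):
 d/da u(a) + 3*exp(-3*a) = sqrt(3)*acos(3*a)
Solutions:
 u(a) = C1 + sqrt(3)*a*acos(3*a) - sqrt(3)*sqrt(1 - 9*a^2)/3 + exp(-3*a)


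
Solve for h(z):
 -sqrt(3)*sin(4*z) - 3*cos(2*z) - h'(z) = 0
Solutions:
 h(z) = C1 - 3*sin(2*z)/2 + sqrt(3)*cos(4*z)/4


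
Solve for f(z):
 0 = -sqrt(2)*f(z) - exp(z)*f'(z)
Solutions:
 f(z) = C1*exp(sqrt(2)*exp(-z))


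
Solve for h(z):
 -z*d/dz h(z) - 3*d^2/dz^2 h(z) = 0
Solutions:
 h(z) = C1 + C2*erf(sqrt(6)*z/6)


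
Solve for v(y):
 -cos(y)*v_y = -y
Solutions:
 v(y) = C1 + Integral(y/cos(y), y)


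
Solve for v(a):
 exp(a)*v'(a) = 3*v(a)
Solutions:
 v(a) = C1*exp(-3*exp(-a))


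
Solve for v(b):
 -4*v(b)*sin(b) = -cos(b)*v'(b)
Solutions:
 v(b) = C1/cos(b)^4


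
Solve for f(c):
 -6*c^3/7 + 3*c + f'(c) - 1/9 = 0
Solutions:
 f(c) = C1 + 3*c^4/14 - 3*c^2/2 + c/9


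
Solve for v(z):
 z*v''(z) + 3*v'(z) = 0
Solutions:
 v(z) = C1 + C2/z^2


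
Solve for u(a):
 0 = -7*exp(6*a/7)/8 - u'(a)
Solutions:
 u(a) = C1 - 49*exp(6*a/7)/48


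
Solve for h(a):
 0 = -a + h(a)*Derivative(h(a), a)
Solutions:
 h(a) = -sqrt(C1 + a^2)
 h(a) = sqrt(C1 + a^2)


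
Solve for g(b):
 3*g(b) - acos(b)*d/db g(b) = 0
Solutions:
 g(b) = C1*exp(3*Integral(1/acos(b), b))


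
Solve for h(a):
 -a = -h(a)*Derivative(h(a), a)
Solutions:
 h(a) = -sqrt(C1 + a^2)
 h(a) = sqrt(C1 + a^2)


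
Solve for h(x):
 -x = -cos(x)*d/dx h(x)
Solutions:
 h(x) = C1 + Integral(x/cos(x), x)


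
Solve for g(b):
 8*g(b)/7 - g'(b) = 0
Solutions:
 g(b) = C1*exp(8*b/7)


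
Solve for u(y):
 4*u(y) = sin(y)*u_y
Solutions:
 u(y) = C1*(cos(y)^2 - 2*cos(y) + 1)/(cos(y)^2 + 2*cos(y) + 1)


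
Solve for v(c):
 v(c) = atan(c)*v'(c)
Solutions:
 v(c) = C1*exp(Integral(1/atan(c), c))


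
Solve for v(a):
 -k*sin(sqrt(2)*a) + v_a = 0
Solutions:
 v(a) = C1 - sqrt(2)*k*cos(sqrt(2)*a)/2


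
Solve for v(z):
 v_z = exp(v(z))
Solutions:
 v(z) = log(-1/(C1 + z))


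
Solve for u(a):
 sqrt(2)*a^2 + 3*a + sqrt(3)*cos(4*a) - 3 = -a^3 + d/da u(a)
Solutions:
 u(a) = C1 + a^4/4 + sqrt(2)*a^3/3 + 3*a^2/2 - 3*a + sqrt(3)*sin(4*a)/4


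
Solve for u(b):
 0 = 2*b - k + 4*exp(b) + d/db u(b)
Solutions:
 u(b) = C1 - b^2 + b*k - 4*exp(b)


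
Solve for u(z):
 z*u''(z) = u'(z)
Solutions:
 u(z) = C1 + C2*z^2


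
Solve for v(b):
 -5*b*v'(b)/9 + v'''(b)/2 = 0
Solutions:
 v(b) = C1 + Integral(C2*airyai(30^(1/3)*b/3) + C3*airybi(30^(1/3)*b/3), b)


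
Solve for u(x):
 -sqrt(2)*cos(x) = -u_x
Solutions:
 u(x) = C1 + sqrt(2)*sin(x)


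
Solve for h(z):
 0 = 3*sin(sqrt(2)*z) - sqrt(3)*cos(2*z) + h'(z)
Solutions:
 h(z) = C1 + sqrt(3)*sin(2*z)/2 + 3*sqrt(2)*cos(sqrt(2)*z)/2


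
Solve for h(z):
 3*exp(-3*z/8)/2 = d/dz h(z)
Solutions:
 h(z) = C1 - 4*exp(-3*z/8)


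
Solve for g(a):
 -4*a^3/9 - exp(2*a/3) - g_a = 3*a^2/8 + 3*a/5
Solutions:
 g(a) = C1 - a^4/9 - a^3/8 - 3*a^2/10 - 3*exp(2*a/3)/2


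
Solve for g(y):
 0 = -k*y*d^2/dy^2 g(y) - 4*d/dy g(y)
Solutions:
 g(y) = C1 + y^(((re(k) - 4)*re(k) + im(k)^2)/(re(k)^2 + im(k)^2))*(C2*sin(4*log(y)*Abs(im(k))/(re(k)^2 + im(k)^2)) + C3*cos(4*log(y)*im(k)/(re(k)^2 + im(k)^2)))


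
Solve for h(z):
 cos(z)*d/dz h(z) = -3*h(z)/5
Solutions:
 h(z) = C1*(sin(z) - 1)^(3/10)/(sin(z) + 1)^(3/10)


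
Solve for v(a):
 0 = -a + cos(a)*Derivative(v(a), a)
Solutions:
 v(a) = C1 + Integral(a/cos(a), a)


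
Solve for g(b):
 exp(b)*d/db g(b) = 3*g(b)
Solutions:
 g(b) = C1*exp(-3*exp(-b))


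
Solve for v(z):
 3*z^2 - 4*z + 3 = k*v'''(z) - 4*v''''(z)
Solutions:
 v(z) = C1 + C2*z + C3*z^2 + C4*exp(k*z/4) + z^5/(20*k) + z^4*(-1/6 + 1/k)/k + z^3*(1/2 - 8/(3*k) + 16/k^2)/k


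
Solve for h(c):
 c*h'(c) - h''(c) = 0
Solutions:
 h(c) = C1 + C2*erfi(sqrt(2)*c/2)


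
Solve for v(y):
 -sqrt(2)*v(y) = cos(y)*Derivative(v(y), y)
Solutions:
 v(y) = C1*(sin(y) - 1)^(sqrt(2)/2)/(sin(y) + 1)^(sqrt(2)/2)


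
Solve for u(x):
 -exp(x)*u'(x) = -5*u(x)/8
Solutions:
 u(x) = C1*exp(-5*exp(-x)/8)


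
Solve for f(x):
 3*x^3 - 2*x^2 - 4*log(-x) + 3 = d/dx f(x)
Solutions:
 f(x) = C1 + 3*x^4/4 - 2*x^3/3 - 4*x*log(-x) + 7*x


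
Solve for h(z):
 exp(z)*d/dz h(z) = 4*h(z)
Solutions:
 h(z) = C1*exp(-4*exp(-z))


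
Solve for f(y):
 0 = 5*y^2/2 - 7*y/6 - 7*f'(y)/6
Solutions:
 f(y) = C1 + 5*y^3/7 - y^2/2


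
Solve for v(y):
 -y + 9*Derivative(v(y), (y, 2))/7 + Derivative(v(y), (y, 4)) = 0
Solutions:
 v(y) = C1 + C2*y + C3*sin(3*sqrt(7)*y/7) + C4*cos(3*sqrt(7)*y/7) + 7*y^3/54


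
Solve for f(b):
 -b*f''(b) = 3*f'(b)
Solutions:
 f(b) = C1 + C2/b^2


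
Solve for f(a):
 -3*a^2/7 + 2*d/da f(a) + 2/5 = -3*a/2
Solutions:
 f(a) = C1 + a^3/14 - 3*a^2/8 - a/5


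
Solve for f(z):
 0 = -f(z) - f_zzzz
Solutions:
 f(z) = (C1*sin(sqrt(2)*z/2) + C2*cos(sqrt(2)*z/2))*exp(-sqrt(2)*z/2) + (C3*sin(sqrt(2)*z/2) + C4*cos(sqrt(2)*z/2))*exp(sqrt(2)*z/2)


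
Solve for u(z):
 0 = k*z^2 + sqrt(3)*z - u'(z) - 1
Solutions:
 u(z) = C1 + k*z^3/3 + sqrt(3)*z^2/2 - z


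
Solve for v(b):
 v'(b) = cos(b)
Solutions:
 v(b) = C1 + sin(b)


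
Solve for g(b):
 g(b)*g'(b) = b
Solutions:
 g(b) = -sqrt(C1 + b^2)
 g(b) = sqrt(C1 + b^2)


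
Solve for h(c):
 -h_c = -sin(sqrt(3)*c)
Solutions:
 h(c) = C1 - sqrt(3)*cos(sqrt(3)*c)/3


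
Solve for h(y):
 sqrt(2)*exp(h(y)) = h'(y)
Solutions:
 h(y) = log(-1/(C1 + sqrt(2)*y))


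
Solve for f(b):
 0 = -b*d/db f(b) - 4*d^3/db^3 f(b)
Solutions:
 f(b) = C1 + Integral(C2*airyai(-2^(1/3)*b/2) + C3*airybi(-2^(1/3)*b/2), b)


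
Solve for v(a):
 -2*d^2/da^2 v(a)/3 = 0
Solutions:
 v(a) = C1 + C2*a


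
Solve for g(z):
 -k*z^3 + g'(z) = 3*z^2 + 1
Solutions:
 g(z) = C1 + k*z^4/4 + z^3 + z


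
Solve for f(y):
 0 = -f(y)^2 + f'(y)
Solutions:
 f(y) = -1/(C1 + y)


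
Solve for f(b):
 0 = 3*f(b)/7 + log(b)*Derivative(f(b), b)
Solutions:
 f(b) = C1*exp(-3*li(b)/7)


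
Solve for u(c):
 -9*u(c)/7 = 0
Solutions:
 u(c) = 0


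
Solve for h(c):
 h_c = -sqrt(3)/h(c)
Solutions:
 h(c) = -sqrt(C1 - 2*sqrt(3)*c)
 h(c) = sqrt(C1 - 2*sqrt(3)*c)


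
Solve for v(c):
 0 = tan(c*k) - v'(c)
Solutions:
 v(c) = C1 + Piecewise((-log(cos(c*k))/k, Ne(k, 0)), (0, True))


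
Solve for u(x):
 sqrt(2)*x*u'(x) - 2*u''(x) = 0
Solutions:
 u(x) = C1 + C2*erfi(2^(1/4)*x/2)


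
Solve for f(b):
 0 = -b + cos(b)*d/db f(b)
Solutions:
 f(b) = C1 + Integral(b/cos(b), b)


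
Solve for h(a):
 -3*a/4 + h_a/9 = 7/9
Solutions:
 h(a) = C1 + 27*a^2/8 + 7*a


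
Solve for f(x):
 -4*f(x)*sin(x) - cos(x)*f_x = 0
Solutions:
 f(x) = C1*cos(x)^4


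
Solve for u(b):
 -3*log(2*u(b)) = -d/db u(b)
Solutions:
 -Integral(1/(log(_y) + log(2)), (_y, u(b)))/3 = C1 - b


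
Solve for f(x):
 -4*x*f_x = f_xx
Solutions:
 f(x) = C1 + C2*erf(sqrt(2)*x)


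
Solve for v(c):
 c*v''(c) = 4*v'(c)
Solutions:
 v(c) = C1 + C2*c^5


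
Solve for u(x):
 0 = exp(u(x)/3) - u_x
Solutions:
 u(x) = 3*log(-1/(C1 + x)) + 3*log(3)


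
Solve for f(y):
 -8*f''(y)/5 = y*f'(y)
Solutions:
 f(y) = C1 + C2*erf(sqrt(5)*y/4)


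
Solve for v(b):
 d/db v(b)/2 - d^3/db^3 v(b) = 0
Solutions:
 v(b) = C1 + C2*exp(-sqrt(2)*b/2) + C3*exp(sqrt(2)*b/2)


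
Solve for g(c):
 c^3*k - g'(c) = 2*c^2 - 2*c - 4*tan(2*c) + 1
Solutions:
 g(c) = C1 + c^4*k/4 - 2*c^3/3 + c^2 - c - 2*log(cos(2*c))


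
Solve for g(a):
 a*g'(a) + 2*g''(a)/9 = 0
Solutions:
 g(a) = C1 + C2*erf(3*a/2)


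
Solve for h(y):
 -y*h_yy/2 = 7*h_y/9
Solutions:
 h(y) = C1 + C2/y^(5/9)


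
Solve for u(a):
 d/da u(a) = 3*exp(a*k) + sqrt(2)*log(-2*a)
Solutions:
 u(a) = C1 + sqrt(2)*a*log(-a) + sqrt(2)*a*(-1 + log(2)) + Piecewise((3*exp(a*k)/k, Ne(k, 0)), (3*a, True))


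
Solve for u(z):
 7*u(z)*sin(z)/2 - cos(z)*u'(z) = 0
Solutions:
 u(z) = C1/cos(z)^(7/2)


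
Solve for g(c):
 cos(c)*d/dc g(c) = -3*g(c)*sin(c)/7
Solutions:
 g(c) = C1*cos(c)^(3/7)


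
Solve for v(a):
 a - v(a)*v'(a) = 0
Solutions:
 v(a) = -sqrt(C1 + a^2)
 v(a) = sqrt(C1 + a^2)


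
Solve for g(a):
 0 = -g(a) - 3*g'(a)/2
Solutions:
 g(a) = C1*exp(-2*a/3)


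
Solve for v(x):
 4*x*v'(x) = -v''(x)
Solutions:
 v(x) = C1 + C2*erf(sqrt(2)*x)


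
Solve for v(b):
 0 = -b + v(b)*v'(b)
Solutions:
 v(b) = -sqrt(C1 + b^2)
 v(b) = sqrt(C1 + b^2)


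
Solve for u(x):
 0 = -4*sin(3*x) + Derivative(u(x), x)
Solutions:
 u(x) = C1 - 4*cos(3*x)/3


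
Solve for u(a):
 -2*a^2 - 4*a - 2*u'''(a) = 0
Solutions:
 u(a) = C1 + C2*a + C3*a^2 - a^5/60 - a^4/12


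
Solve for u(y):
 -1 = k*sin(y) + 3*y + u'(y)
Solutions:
 u(y) = C1 + k*cos(y) - 3*y^2/2 - y


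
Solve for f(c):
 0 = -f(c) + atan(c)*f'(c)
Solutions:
 f(c) = C1*exp(Integral(1/atan(c), c))


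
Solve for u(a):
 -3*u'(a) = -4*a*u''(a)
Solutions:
 u(a) = C1 + C2*a^(7/4)


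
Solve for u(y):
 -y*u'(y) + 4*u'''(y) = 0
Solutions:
 u(y) = C1 + Integral(C2*airyai(2^(1/3)*y/2) + C3*airybi(2^(1/3)*y/2), y)


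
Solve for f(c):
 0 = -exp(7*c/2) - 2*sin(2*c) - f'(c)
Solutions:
 f(c) = C1 - 2*exp(7*c/2)/7 + cos(2*c)


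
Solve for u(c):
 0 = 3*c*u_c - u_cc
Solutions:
 u(c) = C1 + C2*erfi(sqrt(6)*c/2)


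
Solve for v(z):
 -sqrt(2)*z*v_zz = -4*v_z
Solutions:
 v(z) = C1 + C2*z^(1 + 2*sqrt(2))


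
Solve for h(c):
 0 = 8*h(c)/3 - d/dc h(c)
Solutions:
 h(c) = C1*exp(8*c/3)


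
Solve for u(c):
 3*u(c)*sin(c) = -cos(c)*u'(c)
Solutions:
 u(c) = C1*cos(c)^3


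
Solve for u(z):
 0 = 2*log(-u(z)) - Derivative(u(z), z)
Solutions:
 -li(-u(z)) = C1 + 2*z


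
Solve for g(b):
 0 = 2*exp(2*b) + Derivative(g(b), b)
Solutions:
 g(b) = C1 - exp(2*b)


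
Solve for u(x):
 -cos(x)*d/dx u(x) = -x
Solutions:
 u(x) = C1 + Integral(x/cos(x), x)


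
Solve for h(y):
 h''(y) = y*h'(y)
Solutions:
 h(y) = C1 + C2*erfi(sqrt(2)*y/2)


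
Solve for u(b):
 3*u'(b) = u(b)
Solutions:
 u(b) = C1*exp(b/3)


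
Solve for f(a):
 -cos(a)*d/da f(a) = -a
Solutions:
 f(a) = C1 + Integral(a/cos(a), a)


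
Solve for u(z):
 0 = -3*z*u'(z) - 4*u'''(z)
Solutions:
 u(z) = C1 + Integral(C2*airyai(-6^(1/3)*z/2) + C3*airybi(-6^(1/3)*z/2), z)


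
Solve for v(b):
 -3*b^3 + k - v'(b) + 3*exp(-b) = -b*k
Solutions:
 v(b) = C1 - 3*b^4/4 + b^2*k/2 + b*k - 3*exp(-b)


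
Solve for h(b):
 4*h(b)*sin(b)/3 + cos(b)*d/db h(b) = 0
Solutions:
 h(b) = C1*cos(b)^(4/3)


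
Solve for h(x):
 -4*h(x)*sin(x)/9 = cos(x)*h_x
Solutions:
 h(x) = C1*cos(x)^(4/9)


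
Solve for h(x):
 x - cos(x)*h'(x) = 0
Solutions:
 h(x) = C1 + Integral(x/cos(x), x)


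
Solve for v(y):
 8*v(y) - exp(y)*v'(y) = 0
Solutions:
 v(y) = C1*exp(-8*exp(-y))


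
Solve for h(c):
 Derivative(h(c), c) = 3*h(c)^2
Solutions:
 h(c) = -1/(C1 + 3*c)


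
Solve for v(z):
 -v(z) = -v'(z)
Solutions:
 v(z) = C1*exp(z)


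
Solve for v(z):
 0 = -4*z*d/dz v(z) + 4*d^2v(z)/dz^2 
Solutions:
 v(z) = C1 + C2*erfi(sqrt(2)*z/2)


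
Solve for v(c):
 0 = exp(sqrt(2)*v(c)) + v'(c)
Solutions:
 v(c) = sqrt(2)*(2*log(1/(C1 + c)) - log(2))/4


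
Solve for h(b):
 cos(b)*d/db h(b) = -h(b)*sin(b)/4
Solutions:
 h(b) = C1*cos(b)^(1/4)


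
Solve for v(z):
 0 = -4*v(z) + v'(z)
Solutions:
 v(z) = C1*exp(4*z)


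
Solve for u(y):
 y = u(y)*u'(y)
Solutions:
 u(y) = -sqrt(C1 + y^2)
 u(y) = sqrt(C1 + y^2)


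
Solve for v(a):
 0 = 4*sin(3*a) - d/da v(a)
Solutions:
 v(a) = C1 - 4*cos(3*a)/3


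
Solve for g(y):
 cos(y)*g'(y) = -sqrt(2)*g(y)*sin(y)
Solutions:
 g(y) = C1*cos(y)^(sqrt(2))


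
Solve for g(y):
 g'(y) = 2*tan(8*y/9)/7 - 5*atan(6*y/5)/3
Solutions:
 g(y) = C1 - 5*y*atan(6*y/5)/3 + 25*log(36*y^2 + 25)/36 - 9*log(cos(8*y/9))/28


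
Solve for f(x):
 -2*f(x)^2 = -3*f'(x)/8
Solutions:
 f(x) = -3/(C1 + 16*x)


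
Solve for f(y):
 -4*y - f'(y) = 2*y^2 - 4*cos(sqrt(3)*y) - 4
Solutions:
 f(y) = C1 - 2*y^3/3 - 2*y^2 + 4*y + 4*sqrt(3)*sin(sqrt(3)*y)/3


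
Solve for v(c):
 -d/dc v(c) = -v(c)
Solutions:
 v(c) = C1*exp(c)


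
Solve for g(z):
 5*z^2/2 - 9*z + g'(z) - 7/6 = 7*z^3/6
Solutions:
 g(z) = C1 + 7*z^4/24 - 5*z^3/6 + 9*z^2/2 + 7*z/6


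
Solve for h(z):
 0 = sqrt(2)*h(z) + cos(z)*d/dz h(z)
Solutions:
 h(z) = C1*(sin(z) - 1)^(sqrt(2)/2)/(sin(z) + 1)^(sqrt(2)/2)


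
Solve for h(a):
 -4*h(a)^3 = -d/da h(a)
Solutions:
 h(a) = -sqrt(2)*sqrt(-1/(C1 + 4*a))/2
 h(a) = sqrt(2)*sqrt(-1/(C1 + 4*a))/2


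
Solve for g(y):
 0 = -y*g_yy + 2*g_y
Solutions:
 g(y) = C1 + C2*y^3


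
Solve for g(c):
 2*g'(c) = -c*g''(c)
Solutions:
 g(c) = C1 + C2/c


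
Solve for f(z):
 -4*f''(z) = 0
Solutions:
 f(z) = C1 + C2*z


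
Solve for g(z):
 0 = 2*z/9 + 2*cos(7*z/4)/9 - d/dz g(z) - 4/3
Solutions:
 g(z) = C1 + z^2/9 - 4*z/3 + 8*sin(7*z/4)/63


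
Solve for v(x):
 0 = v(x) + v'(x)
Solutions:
 v(x) = C1*exp(-x)


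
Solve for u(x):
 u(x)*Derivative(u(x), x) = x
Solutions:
 u(x) = -sqrt(C1 + x^2)
 u(x) = sqrt(C1 + x^2)


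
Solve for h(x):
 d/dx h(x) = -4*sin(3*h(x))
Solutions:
 h(x) = -acos((-C1 - exp(24*x))/(C1 - exp(24*x)))/3 + 2*pi/3
 h(x) = acos((-C1 - exp(24*x))/(C1 - exp(24*x)))/3


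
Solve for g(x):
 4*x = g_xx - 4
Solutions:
 g(x) = C1 + C2*x + 2*x^3/3 + 2*x^2


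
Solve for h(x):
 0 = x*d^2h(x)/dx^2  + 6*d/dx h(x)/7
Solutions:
 h(x) = C1 + C2*x^(1/7)


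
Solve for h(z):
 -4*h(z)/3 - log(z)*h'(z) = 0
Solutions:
 h(z) = C1*exp(-4*li(z)/3)


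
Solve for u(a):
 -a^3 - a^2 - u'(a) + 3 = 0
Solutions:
 u(a) = C1 - a^4/4 - a^3/3 + 3*a


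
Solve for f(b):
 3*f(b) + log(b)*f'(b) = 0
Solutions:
 f(b) = C1*exp(-3*li(b))


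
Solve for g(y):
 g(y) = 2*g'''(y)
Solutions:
 g(y) = C3*exp(2^(2/3)*y/2) + (C1*sin(2^(2/3)*sqrt(3)*y/4) + C2*cos(2^(2/3)*sqrt(3)*y/4))*exp(-2^(2/3)*y/4)


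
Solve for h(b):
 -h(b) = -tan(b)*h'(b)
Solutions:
 h(b) = C1*sin(b)


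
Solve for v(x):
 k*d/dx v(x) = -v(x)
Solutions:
 v(x) = C1*exp(-x/k)


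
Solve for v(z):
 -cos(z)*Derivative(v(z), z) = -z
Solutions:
 v(z) = C1 + Integral(z/cos(z), z)


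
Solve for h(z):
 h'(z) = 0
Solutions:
 h(z) = C1


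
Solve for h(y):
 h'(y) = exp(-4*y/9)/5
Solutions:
 h(y) = C1 - 9*exp(-4*y/9)/20


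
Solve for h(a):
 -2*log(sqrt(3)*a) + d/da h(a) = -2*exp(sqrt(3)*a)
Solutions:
 h(a) = C1 + 2*a*log(a) + a*(-2 + log(3)) - 2*sqrt(3)*exp(sqrt(3)*a)/3


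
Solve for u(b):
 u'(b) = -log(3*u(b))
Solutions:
 Integral(1/(log(_y) + log(3)), (_y, u(b))) = C1 - b


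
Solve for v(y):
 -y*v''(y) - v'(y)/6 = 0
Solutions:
 v(y) = C1 + C2*y^(5/6)


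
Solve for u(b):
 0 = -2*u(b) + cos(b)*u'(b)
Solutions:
 u(b) = C1*(sin(b) + 1)/(sin(b) - 1)


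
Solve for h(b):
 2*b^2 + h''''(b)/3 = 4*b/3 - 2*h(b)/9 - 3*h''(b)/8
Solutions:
 h(b) = -9*b^2 + 6*b + (C1*sin(2^(1/4)*3^(3/4)*b*cos(atan(sqrt(807)/27)/2)/3) + C2*cos(2^(1/4)*3^(3/4)*b*cos(atan(sqrt(807)/27)/2)/3))*exp(-2^(1/4)*3^(3/4)*b*sin(atan(sqrt(807)/27)/2)/3) + (C3*sin(2^(1/4)*3^(3/4)*b*cos(atan(sqrt(807)/27)/2)/3) + C4*cos(2^(1/4)*3^(3/4)*b*cos(atan(sqrt(807)/27)/2)/3))*exp(2^(1/4)*3^(3/4)*b*sin(atan(sqrt(807)/27)/2)/3) + 243/8


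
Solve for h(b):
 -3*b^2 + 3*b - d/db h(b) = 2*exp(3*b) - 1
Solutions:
 h(b) = C1 - b^3 + 3*b^2/2 + b - 2*exp(3*b)/3


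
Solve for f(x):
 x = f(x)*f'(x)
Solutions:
 f(x) = -sqrt(C1 + x^2)
 f(x) = sqrt(C1 + x^2)


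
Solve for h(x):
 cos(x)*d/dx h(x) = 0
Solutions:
 h(x) = C1


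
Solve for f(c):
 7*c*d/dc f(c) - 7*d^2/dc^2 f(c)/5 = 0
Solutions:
 f(c) = C1 + C2*erfi(sqrt(10)*c/2)


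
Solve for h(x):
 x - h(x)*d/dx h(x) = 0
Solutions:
 h(x) = -sqrt(C1 + x^2)
 h(x) = sqrt(C1 + x^2)


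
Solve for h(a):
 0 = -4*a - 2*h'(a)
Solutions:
 h(a) = C1 - a^2


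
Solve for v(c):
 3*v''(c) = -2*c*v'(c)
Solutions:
 v(c) = C1 + C2*erf(sqrt(3)*c/3)


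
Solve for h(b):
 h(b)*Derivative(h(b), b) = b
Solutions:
 h(b) = -sqrt(C1 + b^2)
 h(b) = sqrt(C1 + b^2)


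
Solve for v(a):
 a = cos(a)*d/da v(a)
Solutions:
 v(a) = C1 + Integral(a/cos(a), a)


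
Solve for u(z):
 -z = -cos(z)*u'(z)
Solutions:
 u(z) = C1 + Integral(z/cos(z), z)


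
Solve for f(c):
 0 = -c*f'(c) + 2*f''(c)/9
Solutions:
 f(c) = C1 + C2*erfi(3*c/2)


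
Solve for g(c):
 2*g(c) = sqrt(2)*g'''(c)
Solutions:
 g(c) = C3*exp(2^(1/6)*c) + (C1*sin(2^(1/6)*sqrt(3)*c/2) + C2*cos(2^(1/6)*sqrt(3)*c/2))*exp(-2^(1/6)*c/2)


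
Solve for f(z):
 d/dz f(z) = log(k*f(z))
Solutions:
 li(k*f(z))/k = C1 + z


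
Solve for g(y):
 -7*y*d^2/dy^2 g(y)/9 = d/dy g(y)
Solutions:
 g(y) = C1 + C2/y^(2/7)


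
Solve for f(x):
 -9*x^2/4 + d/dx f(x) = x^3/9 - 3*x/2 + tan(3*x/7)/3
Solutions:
 f(x) = C1 + x^4/36 + 3*x^3/4 - 3*x^2/4 - 7*log(cos(3*x/7))/9


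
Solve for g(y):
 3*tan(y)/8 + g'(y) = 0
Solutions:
 g(y) = C1 + 3*log(cos(y))/8


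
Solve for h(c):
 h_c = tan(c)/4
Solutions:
 h(c) = C1 - log(cos(c))/4


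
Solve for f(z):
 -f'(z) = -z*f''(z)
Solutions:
 f(z) = C1 + C2*z^2


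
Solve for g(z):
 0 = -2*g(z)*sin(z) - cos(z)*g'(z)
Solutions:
 g(z) = C1*cos(z)^2


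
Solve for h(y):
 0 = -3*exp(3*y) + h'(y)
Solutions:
 h(y) = C1 + exp(3*y)


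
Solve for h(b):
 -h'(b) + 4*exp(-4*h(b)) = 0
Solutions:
 h(b) = log(-I*(C1 + 16*b)^(1/4))
 h(b) = log(I*(C1 + 16*b)^(1/4))
 h(b) = log(-(C1 + 16*b)^(1/4))
 h(b) = log(C1 + 16*b)/4


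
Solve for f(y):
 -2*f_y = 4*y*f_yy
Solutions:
 f(y) = C1 + C2*sqrt(y)


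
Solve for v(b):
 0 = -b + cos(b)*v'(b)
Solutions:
 v(b) = C1 + Integral(b/cos(b), b)


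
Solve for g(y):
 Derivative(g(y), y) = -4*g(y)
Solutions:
 g(y) = C1*exp(-4*y)


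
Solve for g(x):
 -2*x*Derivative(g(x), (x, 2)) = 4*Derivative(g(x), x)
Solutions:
 g(x) = C1 + C2/x


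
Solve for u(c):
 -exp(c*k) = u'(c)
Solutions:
 u(c) = C1 - exp(c*k)/k


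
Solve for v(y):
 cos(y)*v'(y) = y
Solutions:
 v(y) = C1 + Integral(y/cos(y), y)


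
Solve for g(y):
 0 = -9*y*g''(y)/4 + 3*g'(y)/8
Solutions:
 g(y) = C1 + C2*y^(7/6)


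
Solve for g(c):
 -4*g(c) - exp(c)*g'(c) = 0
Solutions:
 g(c) = C1*exp(4*exp(-c))


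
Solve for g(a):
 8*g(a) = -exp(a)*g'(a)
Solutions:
 g(a) = C1*exp(8*exp(-a))


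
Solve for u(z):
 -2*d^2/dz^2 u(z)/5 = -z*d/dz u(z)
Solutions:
 u(z) = C1 + C2*erfi(sqrt(5)*z/2)


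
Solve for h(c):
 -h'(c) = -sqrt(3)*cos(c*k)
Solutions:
 h(c) = C1 + sqrt(3)*sin(c*k)/k


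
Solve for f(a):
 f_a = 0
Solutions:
 f(a) = C1


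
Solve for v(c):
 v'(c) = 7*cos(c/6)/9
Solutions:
 v(c) = C1 + 14*sin(c/6)/3


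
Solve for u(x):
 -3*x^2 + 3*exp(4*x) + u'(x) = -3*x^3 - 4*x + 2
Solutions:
 u(x) = C1 - 3*x^4/4 + x^3 - 2*x^2 + 2*x - 3*exp(4*x)/4


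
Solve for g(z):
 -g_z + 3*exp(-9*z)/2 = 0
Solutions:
 g(z) = C1 - exp(-9*z)/6


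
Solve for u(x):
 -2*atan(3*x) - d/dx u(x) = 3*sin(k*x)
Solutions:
 u(x) = C1 - 2*x*atan(3*x) - 3*Piecewise((-cos(k*x)/k, Ne(k, 0)), (0, True)) + log(9*x^2 + 1)/3


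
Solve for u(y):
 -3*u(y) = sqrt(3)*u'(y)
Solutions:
 u(y) = C1*exp(-sqrt(3)*y)


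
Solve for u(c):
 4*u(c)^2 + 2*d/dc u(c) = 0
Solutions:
 u(c) = 1/(C1 + 2*c)


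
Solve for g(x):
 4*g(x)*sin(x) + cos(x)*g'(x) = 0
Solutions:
 g(x) = C1*cos(x)^4


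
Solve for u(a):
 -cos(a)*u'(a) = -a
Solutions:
 u(a) = C1 + Integral(a/cos(a), a)


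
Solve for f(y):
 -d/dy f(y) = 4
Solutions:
 f(y) = C1 - 4*y


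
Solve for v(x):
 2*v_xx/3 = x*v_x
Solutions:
 v(x) = C1 + C2*erfi(sqrt(3)*x/2)


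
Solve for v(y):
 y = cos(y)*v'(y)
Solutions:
 v(y) = C1 + Integral(y/cos(y), y)


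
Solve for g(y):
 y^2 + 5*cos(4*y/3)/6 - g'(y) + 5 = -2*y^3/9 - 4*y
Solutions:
 g(y) = C1 + y^4/18 + y^3/3 + 2*y^2 + 5*y + 5*sin(4*y/3)/8


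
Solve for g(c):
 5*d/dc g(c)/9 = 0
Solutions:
 g(c) = C1


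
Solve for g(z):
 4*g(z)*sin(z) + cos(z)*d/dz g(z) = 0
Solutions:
 g(z) = C1*cos(z)^4


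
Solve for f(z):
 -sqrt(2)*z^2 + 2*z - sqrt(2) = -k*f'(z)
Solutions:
 f(z) = C1 + sqrt(2)*z^3/(3*k) - z^2/k + sqrt(2)*z/k


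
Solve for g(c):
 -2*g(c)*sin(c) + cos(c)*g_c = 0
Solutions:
 g(c) = C1/cos(c)^2


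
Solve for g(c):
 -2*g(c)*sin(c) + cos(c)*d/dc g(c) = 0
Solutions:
 g(c) = C1/cos(c)^2


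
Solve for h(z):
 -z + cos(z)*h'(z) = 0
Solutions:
 h(z) = C1 + Integral(z/cos(z), z)


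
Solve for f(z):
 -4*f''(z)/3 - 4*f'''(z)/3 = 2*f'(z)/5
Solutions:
 f(z) = C1 + (C2*sin(sqrt(5)*z/10) + C3*cos(sqrt(5)*z/10))*exp(-z/2)


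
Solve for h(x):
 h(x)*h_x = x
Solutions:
 h(x) = -sqrt(C1 + x^2)
 h(x) = sqrt(C1 + x^2)


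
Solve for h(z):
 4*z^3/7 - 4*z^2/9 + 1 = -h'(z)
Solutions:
 h(z) = C1 - z^4/7 + 4*z^3/27 - z


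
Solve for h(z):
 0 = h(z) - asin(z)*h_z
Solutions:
 h(z) = C1*exp(Integral(1/asin(z), z))


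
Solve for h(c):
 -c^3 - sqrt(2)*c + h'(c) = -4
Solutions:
 h(c) = C1 + c^4/4 + sqrt(2)*c^2/2 - 4*c


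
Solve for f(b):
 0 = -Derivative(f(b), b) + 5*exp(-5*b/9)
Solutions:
 f(b) = C1 - 9*exp(-5*b/9)


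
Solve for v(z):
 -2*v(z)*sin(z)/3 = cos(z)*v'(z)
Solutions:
 v(z) = C1*cos(z)^(2/3)


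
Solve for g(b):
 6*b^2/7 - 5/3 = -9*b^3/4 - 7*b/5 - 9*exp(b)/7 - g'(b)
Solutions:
 g(b) = C1 - 9*b^4/16 - 2*b^3/7 - 7*b^2/10 + 5*b/3 - 9*exp(b)/7


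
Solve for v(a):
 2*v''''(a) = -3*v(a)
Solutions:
 v(a) = (C1*sin(6^(1/4)*a/2) + C2*cos(6^(1/4)*a/2))*exp(-6^(1/4)*a/2) + (C3*sin(6^(1/4)*a/2) + C4*cos(6^(1/4)*a/2))*exp(6^(1/4)*a/2)


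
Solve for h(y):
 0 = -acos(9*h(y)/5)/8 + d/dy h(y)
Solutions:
 Integral(1/acos(9*_y/5), (_y, h(y))) = C1 + y/8


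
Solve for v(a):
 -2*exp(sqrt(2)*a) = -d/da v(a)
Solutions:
 v(a) = C1 + sqrt(2)*exp(sqrt(2)*a)


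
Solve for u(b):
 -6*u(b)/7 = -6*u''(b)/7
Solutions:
 u(b) = C1*exp(-b) + C2*exp(b)


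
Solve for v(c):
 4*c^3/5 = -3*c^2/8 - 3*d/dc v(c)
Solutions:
 v(c) = C1 - c^4/15 - c^3/24


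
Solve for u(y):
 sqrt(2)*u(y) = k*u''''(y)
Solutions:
 u(y) = C1*exp(-2^(1/8)*y*(1/k)^(1/4)) + C2*exp(2^(1/8)*y*(1/k)^(1/4)) + C3*exp(-2^(1/8)*I*y*(1/k)^(1/4)) + C4*exp(2^(1/8)*I*y*(1/k)^(1/4))


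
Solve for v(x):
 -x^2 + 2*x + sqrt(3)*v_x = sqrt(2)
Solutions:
 v(x) = C1 + sqrt(3)*x^3/9 - sqrt(3)*x^2/3 + sqrt(6)*x/3


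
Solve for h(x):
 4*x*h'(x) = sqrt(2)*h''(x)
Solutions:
 h(x) = C1 + C2*erfi(2^(1/4)*x)


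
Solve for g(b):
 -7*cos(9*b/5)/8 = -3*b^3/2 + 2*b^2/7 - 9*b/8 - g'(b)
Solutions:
 g(b) = C1 - 3*b^4/8 + 2*b^3/21 - 9*b^2/16 + 35*sin(9*b/5)/72


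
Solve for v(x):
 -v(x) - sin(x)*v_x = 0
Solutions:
 v(x) = C1*sqrt(cos(x) + 1)/sqrt(cos(x) - 1)


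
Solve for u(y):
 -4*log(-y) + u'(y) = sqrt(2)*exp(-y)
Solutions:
 u(y) = C1 + 4*y*log(-y) - 4*y - sqrt(2)*exp(-y)


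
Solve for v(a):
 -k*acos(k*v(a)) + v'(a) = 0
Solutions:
 Integral(1/acos(_y*k), (_y, v(a))) = C1 + a*k


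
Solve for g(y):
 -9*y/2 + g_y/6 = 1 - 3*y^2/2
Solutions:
 g(y) = C1 - 3*y^3 + 27*y^2/2 + 6*y


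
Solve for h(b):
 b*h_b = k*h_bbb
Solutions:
 h(b) = C1 + Integral(C2*airyai(b*(1/k)^(1/3)) + C3*airybi(b*(1/k)^(1/3)), b)


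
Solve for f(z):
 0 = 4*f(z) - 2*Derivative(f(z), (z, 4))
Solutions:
 f(z) = C1*exp(-2^(1/4)*z) + C2*exp(2^(1/4)*z) + C3*sin(2^(1/4)*z) + C4*cos(2^(1/4)*z)


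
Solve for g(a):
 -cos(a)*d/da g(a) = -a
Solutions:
 g(a) = C1 + Integral(a/cos(a), a)


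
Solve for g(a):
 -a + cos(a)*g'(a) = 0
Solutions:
 g(a) = C1 + Integral(a/cos(a), a)


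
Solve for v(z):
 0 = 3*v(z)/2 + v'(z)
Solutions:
 v(z) = C1*exp(-3*z/2)


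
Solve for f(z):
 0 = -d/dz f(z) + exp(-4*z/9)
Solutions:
 f(z) = C1 - 9*exp(-4*z/9)/4


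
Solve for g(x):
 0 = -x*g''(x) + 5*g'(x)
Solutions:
 g(x) = C1 + C2*x^6


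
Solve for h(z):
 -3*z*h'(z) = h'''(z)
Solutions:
 h(z) = C1 + Integral(C2*airyai(-3^(1/3)*z) + C3*airybi(-3^(1/3)*z), z)


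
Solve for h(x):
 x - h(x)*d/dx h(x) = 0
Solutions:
 h(x) = -sqrt(C1 + x^2)
 h(x) = sqrt(C1 + x^2)


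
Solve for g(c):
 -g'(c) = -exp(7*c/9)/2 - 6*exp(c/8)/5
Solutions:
 g(c) = C1 + 9*exp(7*c/9)/14 + 48*exp(c/8)/5
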